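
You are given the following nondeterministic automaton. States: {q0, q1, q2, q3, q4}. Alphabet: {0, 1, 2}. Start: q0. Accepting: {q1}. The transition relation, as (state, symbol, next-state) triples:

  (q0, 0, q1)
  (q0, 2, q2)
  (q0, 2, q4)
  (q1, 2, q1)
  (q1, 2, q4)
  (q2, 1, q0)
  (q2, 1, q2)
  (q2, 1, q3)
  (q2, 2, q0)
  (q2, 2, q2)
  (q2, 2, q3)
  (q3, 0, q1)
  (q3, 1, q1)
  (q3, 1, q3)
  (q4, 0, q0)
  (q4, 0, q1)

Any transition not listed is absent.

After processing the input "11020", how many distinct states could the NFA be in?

0

Start in {q0}.
Read '1': {q0} → ∅.
The set is empty and remains empty for the remaining 4 symbols.
That set has 0 states.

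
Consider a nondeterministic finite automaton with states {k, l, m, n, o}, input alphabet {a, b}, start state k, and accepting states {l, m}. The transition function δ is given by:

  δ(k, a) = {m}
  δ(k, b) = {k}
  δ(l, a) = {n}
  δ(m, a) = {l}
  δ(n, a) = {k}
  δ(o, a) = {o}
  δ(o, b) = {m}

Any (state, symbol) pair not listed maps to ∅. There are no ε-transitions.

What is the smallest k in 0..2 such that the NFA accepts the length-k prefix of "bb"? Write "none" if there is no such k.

Start in {k}.
Read 'b': {k} → {k}.
Read 'b': {k} → {k}.
No reachable set along the way intersects F.

none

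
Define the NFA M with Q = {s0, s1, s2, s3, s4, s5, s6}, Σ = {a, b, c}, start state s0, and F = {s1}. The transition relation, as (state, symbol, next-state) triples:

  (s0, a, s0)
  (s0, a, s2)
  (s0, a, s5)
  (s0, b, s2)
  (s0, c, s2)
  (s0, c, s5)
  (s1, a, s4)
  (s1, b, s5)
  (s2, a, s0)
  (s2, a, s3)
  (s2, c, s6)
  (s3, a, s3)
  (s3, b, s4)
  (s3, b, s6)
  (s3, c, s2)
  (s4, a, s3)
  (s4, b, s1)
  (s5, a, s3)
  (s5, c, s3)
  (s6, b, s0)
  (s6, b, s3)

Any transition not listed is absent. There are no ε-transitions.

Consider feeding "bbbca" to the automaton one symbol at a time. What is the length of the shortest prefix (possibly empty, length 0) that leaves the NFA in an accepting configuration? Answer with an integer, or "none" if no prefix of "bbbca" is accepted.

Start in {s0}.
Read 'b': {s0} → {s2}.
Read 'b': {s2} → ∅.
The set is empty and remains empty for the remaining 3 symbols.
No reachable set along the way intersects F.

none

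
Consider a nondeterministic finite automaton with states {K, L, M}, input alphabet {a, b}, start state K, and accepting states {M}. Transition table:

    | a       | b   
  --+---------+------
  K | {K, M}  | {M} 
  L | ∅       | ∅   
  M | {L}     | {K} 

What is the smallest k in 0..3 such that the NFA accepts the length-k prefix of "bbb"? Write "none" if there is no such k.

1

Start in {K}.
Read 'b': {K} → {M}.
None of the earlier sets intersect F, but {M} does.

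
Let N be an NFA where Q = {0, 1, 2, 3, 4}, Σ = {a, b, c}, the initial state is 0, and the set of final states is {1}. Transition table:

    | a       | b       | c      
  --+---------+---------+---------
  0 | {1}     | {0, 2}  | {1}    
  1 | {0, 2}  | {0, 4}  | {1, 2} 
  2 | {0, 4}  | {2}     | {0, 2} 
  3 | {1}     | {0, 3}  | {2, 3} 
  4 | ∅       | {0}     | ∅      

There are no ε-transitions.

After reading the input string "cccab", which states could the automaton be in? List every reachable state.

{0, 2, 4}

Start in {0}.
Read 'c': 0→{1}; now {1}.
Read 'c': 1→{1, 2}; now {1, 2}.
Read 'c': 1→{1, 2}, 2→{0, 2}; now {0, 1, 2}.
Read 'a': 0→{1}, 1→{0, 2}, 2→{0, 4}; now {0, 1, 2, 4}.
Read 'b': 0→{0, 2}, 1→{0, 4}, 2→{2}, 4→{0}; now {0, 2, 4}.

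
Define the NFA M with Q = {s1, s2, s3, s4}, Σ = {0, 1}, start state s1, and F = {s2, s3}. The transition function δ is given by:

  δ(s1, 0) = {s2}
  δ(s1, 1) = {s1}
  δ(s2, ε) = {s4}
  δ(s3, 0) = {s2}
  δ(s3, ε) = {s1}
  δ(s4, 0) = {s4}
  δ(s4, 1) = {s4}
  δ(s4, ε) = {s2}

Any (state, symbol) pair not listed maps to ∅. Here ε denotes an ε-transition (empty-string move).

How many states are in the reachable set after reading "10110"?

2

Start in {s1}.
Read '1': {s1} → {s1}.
Read '0': {s1} → {s2, s4}.
Read '1': {s2, s4} → {s2, s4}.
Read '1': {s2, s4} → {s2, s4}.
Read '0': {s2, s4} → {s2, s4}.
That set has 2 states.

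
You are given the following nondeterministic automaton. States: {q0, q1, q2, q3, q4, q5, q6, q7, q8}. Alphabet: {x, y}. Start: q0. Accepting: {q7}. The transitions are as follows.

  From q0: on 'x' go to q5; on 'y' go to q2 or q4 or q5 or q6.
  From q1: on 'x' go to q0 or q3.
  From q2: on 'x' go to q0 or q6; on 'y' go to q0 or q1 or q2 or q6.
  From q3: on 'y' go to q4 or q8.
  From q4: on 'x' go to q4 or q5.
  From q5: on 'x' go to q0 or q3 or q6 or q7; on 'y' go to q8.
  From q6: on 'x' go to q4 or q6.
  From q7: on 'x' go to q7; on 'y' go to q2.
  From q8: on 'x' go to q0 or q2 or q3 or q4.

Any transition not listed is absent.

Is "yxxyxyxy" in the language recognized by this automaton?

No

Start in {q0}.
Read 'y': q0→{q2, q4, q5, q6}; now {q2, q4, q5, q6}.
Read 'x': q2→{q0, q6}, q4→{q4, q5}, q5→{q0, q3, q6, q7}, q6→{q4, q6}; now {q0, q3, q4, q5, q6, q7}.
Read 'x': q0→{q5}, q3→∅, q4→{q4, q5}, q5→{q0, q3, q6, q7}, q6→{q4, q6}, q7→{q7}; now {q0, q3, q4, q5, q6, q7}.
Read 'y': q0→{q2, q4, q5, q6}, q3→{q4, q8}, q4→∅, q5→{q8}, q6→∅, q7→{q2}; now {q2, q4, q5, q6, q8}.
Read 'x': q2→{q0, q6}, q4→{q4, q5}, q5→{q0, q3, q6, q7}, q6→{q4, q6}, q8→{q0, q2, q3, q4}; now {q0, q2, q3, q4, q5, q6, q7}.
Read 'y': q0→{q2, q4, q5, q6}, q2→{q0, q1, q2, q6}, q3→{q4, q8}, q4→∅, q5→{q8}, q6→∅, q7→{q2}; now {q0, q1, q2, q4, q5, q6, q8}.
Read 'x': q0→{q5}, q1→{q0, q3}, q2→{q0, q6}, q4→{q4, q5}, q5→{q0, q3, q6, q7}, q6→{q4, q6}, q8→{q0, q2, q3, q4}; now {q0, q2, q3, q4, q5, q6, q7}.
Read 'y': q0→{q2, q4, q5, q6}, q2→{q0, q1, q2, q6}, q3→{q4, q8}, q4→∅, q5→{q8}, q6→∅, q7→{q2}; now {q0, q1, q2, q4, q5, q6, q8}.
The final set {q0, q1, q2, q4, q5, q6, q8} contains no accepting state.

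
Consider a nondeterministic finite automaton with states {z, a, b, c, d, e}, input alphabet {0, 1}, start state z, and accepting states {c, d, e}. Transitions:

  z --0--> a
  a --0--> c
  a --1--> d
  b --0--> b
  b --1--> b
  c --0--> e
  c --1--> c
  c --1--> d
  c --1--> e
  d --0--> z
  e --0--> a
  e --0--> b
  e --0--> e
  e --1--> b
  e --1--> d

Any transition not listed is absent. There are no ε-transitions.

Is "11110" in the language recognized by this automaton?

No

Start in {z}.
Read '1': {z} → ∅.
The set is empty and remains empty for the remaining 4 symbols.
The final set ∅ contains no accepting state.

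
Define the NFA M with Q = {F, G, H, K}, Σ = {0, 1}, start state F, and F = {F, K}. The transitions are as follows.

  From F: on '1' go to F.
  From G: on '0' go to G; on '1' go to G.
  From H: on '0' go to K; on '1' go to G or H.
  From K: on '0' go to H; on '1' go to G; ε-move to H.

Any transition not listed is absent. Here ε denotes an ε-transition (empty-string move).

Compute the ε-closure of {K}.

{H, K}

Begin with {K}.
ε-move K → H; add H.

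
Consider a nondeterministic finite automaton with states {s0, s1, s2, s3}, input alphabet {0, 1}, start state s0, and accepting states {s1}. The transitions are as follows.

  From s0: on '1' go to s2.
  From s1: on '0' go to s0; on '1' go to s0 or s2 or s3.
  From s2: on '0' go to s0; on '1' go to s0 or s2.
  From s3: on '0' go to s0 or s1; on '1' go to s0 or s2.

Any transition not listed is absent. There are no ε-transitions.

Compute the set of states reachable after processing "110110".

{s0}

Start in {s0}.
Read '1': {s0} → {s2}.
Read '1': {s2} → {s0, s2}.
Read '0': {s0, s2} → {s0}.
Read '1': {s0} → {s2}.
Read '1': {s2} → {s0, s2}.
Read '0': {s0, s2} → {s0}.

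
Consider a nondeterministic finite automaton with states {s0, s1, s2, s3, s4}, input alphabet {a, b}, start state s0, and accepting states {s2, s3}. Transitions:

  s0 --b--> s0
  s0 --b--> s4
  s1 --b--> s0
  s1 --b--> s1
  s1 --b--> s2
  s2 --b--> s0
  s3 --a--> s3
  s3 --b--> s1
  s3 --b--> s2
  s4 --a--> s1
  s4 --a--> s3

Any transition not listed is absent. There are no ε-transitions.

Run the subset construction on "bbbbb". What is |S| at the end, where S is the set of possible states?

2

Start in {s0}.
Read 'b': {s0} → {s0, s4}.
Read 'b': {s0, s4} → {s0, s4}.
Read 'b': {s0, s4} → {s0, s4}.
Read 'b': {s0, s4} → {s0, s4}.
Read 'b': {s0, s4} → {s0, s4}.
That set has 2 states.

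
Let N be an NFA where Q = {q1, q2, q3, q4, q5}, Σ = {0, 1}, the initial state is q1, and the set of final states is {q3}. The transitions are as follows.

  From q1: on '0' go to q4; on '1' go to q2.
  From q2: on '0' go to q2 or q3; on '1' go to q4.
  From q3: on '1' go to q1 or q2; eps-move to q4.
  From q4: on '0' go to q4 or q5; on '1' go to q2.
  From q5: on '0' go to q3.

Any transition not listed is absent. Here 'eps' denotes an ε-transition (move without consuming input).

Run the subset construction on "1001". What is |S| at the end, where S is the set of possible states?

3

Start in {q1}.
Read '1': {q1} → {q2}.
Read '0': {q2} → {q2, q3, q4}.
Read '0': {q2, q3, q4} → {q2, q3, q4, q5}.
Read '1': {q2, q3, q4, q5} → {q1, q2, q4}.
That set has 3 states.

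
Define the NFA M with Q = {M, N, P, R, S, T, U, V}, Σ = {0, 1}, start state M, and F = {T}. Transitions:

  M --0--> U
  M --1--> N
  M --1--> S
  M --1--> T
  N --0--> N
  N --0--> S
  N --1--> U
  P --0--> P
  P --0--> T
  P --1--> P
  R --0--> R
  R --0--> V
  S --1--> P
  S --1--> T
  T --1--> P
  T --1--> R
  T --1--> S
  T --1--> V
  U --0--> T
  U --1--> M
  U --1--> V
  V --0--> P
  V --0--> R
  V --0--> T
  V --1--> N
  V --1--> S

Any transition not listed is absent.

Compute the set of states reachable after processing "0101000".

{P, R, T, V}

Start in {M}.
Read '0': M→{U}; now {U}.
Read '1': U→{M, V}; now {M, V}.
Read '0': M→{U}, V→{P, R, T}; now {P, R, T, U}.
Read '1': P→{P}, R→∅, T→{P, R, S, V}, U→{M, V}; now {M, P, R, S, V}.
Read '0': M→{U}, P→{P, T}, R→{R, V}, S→∅, V→{P, R, T}; now {P, R, T, U, V}.
Read '0': P→{P, T}, R→{R, V}, T→∅, U→{T}, V→{P, R, T}; now {P, R, T, V}.
Read '0': P→{P, T}, R→{R, V}, T→∅, V→{P, R, T}; now {P, R, T, V}.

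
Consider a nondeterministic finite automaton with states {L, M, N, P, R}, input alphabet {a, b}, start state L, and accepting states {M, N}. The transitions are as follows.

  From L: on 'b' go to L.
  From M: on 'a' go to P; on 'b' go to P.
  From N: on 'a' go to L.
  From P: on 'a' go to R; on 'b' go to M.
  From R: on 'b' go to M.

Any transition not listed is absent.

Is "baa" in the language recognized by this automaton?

No

Start in {L}.
Read 'b': L→{L}; now {L}.
Read 'a': L→∅; now ∅.
The set is empty and remains empty for the remaining 1 symbol.
The final set ∅ contains no accepting state.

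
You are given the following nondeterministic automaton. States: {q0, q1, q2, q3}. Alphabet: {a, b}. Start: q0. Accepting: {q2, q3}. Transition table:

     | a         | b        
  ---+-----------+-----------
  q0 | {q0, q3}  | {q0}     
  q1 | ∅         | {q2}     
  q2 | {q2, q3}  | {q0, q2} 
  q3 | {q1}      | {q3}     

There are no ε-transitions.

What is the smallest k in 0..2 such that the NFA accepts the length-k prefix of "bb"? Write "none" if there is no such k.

none

Start in {q0}.
Read 'b': q0→{q0}; now {q0}.
Read 'b': q0→{q0}; now {q0}.
No reachable set along the way intersects F.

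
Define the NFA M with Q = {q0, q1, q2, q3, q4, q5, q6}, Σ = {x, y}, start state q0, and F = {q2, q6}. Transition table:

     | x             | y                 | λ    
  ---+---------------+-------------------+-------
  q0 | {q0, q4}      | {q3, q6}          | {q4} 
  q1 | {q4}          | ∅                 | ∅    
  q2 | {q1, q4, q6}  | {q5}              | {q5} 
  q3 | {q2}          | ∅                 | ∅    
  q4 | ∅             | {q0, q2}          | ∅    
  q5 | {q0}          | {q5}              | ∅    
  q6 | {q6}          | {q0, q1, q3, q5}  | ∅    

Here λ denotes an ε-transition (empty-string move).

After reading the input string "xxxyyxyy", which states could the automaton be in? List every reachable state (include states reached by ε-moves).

{q0, q1, q2, q3, q4, q5, q6}

Start: ε-closure({q0}) = {q0, q4}.
Read 'x': q0→{q0, q4}, q4→∅; now {q0, q4}.
Read 'x': q0→{q0, q4}, q4→∅; now {q0, q4}.
Read 'x': q0→{q0, q4}, q4→∅; now {q0, q4}.
Read 'y': q0→{q3, q6}, q4→{q0, q2}; union {q0, q2, q3, q6}; ε-closure = {q0, q2, q3, q4, q5, q6}.
Read 'y': q0→{q3, q6}, q2→{q5}, q3→∅, q4→{q0, q2}, q5→{q5}, q6→{q0, q1, q3, q5}; union {q0, q1, q2, q3, q5, q6}; ε-closure = {q0, q1, q2, q3, q4, q5, q6}.
Read 'x': q0→{q0, q4}, q1→{q4}, q2→{q1, q4, q6}, q3→{q2}, q4→∅, q5→{q0}, q6→{q6}; union {q0, q1, q2, q4, q6}; ε-closure = {q0, q1, q2, q4, q5, q6}.
Read 'y': q0→{q3, q6}, q1→∅, q2→{q5}, q4→{q0, q2}, q5→{q5}, q6→{q0, q1, q3, q5}; union {q0, q1, q2, q3, q5, q6}; ε-closure = {q0, q1, q2, q3, q4, q5, q6}.
Read 'y': q0→{q3, q6}, q1→∅, q2→{q5}, q3→∅, q4→{q0, q2}, q5→{q5}, q6→{q0, q1, q3, q5}; union {q0, q1, q2, q3, q5, q6}; ε-closure = {q0, q1, q2, q3, q4, q5, q6}.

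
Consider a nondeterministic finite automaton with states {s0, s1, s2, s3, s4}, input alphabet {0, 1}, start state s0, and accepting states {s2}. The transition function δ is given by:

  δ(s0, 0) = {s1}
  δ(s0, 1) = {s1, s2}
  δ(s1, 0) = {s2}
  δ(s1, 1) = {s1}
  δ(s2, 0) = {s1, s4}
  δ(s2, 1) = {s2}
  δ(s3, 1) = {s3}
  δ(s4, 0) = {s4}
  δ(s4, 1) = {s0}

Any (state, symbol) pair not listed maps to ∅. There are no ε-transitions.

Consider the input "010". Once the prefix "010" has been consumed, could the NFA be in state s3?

No

Start in {s0}.
Read '0': {s0} → {s1}.
Read '1': {s1} → {s1}.
Read '0': {s1} → {s2}.
State s3 is not in {s2}.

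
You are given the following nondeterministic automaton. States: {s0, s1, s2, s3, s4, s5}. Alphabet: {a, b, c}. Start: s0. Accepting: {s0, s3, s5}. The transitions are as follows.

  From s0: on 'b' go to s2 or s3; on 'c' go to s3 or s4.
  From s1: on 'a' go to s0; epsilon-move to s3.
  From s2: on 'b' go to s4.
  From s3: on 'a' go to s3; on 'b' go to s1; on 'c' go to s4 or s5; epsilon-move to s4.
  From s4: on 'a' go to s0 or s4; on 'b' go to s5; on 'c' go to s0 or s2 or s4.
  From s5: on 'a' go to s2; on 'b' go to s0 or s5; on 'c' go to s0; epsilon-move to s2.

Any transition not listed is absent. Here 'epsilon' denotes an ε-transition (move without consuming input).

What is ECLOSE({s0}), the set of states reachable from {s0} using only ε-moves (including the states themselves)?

Begin with {s0}.
No ε-moves leave this set, so the closure equals the set itself.

{s0}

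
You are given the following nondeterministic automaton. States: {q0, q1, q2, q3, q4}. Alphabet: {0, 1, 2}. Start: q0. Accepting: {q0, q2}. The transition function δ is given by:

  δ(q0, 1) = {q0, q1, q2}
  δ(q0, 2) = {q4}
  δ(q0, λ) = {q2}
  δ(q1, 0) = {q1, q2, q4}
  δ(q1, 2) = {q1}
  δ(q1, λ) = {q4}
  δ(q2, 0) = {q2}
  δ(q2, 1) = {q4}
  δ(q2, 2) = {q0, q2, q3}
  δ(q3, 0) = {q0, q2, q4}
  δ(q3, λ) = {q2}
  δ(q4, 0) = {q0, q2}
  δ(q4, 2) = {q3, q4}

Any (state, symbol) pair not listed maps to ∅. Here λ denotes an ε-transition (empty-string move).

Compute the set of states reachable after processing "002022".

Start: ε-closure({q0}) = {q0, q2}.
Read '0': q0→∅, q2→{q2}; now {q2}.
Read '0': q2→{q2}; now {q2}.
Read '2': q2→{q0, q2, q3}; now {q0, q2, q3}.
Read '0': q0→∅, q2→{q2}, q3→{q0, q2, q4}; now {q0, q2, q4}.
Read '2': q0→{q4}, q2→{q0, q2, q3}, q4→{q3, q4}; now {q0, q2, q3, q4}.
Read '2': q0→{q4}, q2→{q0, q2, q3}, q3→∅, q4→{q3, q4}; now {q0, q2, q3, q4}.

{q0, q2, q3, q4}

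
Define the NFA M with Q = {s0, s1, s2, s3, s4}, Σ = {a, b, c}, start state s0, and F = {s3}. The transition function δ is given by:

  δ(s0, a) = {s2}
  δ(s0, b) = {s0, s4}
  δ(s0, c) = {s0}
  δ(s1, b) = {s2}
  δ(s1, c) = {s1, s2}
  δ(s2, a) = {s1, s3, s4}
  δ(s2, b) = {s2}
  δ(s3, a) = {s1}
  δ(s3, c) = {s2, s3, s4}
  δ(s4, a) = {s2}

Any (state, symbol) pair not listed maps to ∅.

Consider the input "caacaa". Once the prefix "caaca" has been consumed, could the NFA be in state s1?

Yes

Start in {s0}.
Read 'c': {s0} → {s0}.
Read 'a': {s0} → {s2}.
Read 'a': {s2} → {s1, s3, s4}.
Read 'c': {s1, s3, s4} → {s1, s2, s3, s4}.
Read 'a': {s1, s2, s3, s4} → {s1, s2, s3, s4}.
State s1 is in {s1, s2, s3, s4}.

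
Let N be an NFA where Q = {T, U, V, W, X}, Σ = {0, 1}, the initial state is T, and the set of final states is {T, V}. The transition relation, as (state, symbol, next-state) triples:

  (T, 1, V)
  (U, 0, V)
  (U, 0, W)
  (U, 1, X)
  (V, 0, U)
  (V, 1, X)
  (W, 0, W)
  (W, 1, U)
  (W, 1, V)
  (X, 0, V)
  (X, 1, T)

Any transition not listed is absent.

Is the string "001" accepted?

No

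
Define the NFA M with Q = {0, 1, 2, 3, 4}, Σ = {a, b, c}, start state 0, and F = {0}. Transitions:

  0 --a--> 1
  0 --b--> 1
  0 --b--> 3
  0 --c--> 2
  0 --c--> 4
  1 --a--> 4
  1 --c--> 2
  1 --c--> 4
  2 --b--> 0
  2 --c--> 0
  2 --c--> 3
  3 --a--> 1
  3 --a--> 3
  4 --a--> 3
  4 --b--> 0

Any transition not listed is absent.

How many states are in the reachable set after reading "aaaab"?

0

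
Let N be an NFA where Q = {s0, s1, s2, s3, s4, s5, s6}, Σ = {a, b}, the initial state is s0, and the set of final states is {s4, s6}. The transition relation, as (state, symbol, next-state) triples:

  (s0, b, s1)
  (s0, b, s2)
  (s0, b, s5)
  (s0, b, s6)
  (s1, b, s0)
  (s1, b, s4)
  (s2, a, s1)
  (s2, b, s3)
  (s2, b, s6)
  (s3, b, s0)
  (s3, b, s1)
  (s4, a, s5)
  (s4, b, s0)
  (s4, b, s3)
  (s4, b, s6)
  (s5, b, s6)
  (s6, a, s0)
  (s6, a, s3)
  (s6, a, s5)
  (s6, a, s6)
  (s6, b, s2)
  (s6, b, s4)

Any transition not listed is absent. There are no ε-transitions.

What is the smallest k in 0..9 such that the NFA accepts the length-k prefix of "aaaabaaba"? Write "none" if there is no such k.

none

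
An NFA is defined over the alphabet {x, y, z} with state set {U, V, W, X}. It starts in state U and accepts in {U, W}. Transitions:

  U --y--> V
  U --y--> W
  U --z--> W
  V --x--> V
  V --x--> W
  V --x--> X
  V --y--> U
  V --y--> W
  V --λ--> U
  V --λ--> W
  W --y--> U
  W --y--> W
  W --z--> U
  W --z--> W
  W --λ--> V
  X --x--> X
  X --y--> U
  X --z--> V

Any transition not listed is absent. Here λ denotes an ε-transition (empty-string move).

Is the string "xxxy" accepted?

Start in {U}.
Read 'x': {U} → ∅.
The set is empty and remains empty for the remaining 3 symbols.
The final set ∅ contains no accepting state.

No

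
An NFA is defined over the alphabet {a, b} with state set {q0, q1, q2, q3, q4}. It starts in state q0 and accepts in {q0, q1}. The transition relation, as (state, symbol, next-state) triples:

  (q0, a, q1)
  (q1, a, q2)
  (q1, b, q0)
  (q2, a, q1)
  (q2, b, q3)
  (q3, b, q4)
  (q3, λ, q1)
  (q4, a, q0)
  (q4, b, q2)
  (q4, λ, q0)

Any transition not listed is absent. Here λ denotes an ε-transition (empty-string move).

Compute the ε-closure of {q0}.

Begin with {q0}.
No ε-moves leave this set, so the closure equals the set itself.

{q0}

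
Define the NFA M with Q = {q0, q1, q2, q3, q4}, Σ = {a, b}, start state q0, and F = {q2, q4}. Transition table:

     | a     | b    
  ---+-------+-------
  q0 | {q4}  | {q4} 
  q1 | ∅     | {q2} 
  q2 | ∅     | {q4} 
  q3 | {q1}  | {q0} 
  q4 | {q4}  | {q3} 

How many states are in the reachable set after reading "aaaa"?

Start in {q0}.
Read 'a': {q0} → {q4}.
Read 'a': {q4} → {q4}.
Read 'a': {q4} → {q4}.
Read 'a': {q4} → {q4}.
That set has 1 state.

1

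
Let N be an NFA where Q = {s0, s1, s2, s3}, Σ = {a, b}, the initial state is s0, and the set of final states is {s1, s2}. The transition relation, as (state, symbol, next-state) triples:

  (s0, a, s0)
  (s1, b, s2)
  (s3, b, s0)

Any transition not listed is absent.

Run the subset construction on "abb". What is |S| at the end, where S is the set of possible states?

Start in {s0}.
Read 'a': s0→{s0}; now {s0}.
Read 'b': s0→∅; now ∅.
The set is empty and remains empty for the remaining 1 symbol.
That set has 0 states.

0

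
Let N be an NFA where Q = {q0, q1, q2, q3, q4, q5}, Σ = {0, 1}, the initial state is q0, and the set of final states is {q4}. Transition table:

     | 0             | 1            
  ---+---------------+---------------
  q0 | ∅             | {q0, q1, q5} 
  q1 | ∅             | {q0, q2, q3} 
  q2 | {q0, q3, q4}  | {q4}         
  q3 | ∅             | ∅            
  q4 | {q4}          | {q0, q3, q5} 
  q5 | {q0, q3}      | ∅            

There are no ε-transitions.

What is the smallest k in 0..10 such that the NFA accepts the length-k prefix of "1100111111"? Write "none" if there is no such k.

Start in {q0}.
Read '1': q0→{q0, q1, q5}; now {q0, q1, q5}.
Read '1': q0→{q0, q1, q5}, q1→{q0, q2, q3}, q5→∅; now {q0, q1, q2, q3, q5}.
Read '0': q0→∅, q1→∅, q2→{q0, q3, q4}, q3→∅, q5→{q0, q3}; now {q0, q3, q4}.
None of the earlier sets intersect F, but {q0, q3, q4} does.

3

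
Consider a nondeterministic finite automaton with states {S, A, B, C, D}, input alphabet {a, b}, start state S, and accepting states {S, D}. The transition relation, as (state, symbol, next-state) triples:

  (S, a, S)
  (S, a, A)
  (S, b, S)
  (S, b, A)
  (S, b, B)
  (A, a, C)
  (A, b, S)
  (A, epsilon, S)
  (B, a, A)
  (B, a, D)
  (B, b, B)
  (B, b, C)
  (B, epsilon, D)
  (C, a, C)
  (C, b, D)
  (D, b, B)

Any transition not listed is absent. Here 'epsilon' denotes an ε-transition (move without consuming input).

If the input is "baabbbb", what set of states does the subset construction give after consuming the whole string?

{S, A, B, C, D}

Start in {S}.
Read 'b': {S} → {S, A, B, D}.
Read 'a': {S, A, B, D} → {S, A, C, D}.
Read 'a': {S, A, C, D} → {S, A, C}.
Read 'b': {S, A, C} → {S, A, B, D}.
Read 'b': {S, A, B, D} → {S, A, B, C, D}.
Read 'b': {S, A, B, C, D} → {S, A, B, C, D}.
Read 'b': {S, A, B, C, D} → {S, A, B, C, D}.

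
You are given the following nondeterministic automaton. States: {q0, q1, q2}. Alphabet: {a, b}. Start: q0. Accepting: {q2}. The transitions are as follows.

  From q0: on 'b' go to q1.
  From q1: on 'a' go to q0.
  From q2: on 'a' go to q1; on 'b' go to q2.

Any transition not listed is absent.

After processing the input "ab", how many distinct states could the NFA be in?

0

Start in {q0}.
Read 'a': q0→∅; now ∅.
The set is empty and remains empty for the remaining 1 symbol.
That set has 0 states.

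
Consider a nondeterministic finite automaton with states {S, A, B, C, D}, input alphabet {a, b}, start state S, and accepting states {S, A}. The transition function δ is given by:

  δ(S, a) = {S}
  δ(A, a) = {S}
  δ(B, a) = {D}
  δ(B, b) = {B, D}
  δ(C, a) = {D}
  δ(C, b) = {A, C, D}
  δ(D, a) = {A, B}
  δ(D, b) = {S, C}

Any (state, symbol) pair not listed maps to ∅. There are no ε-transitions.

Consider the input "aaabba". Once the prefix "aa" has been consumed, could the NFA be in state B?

No

Start in {S}.
Read 'a': {S} → {S}.
Read 'a': {S} → {S}.
State B is not in {S}.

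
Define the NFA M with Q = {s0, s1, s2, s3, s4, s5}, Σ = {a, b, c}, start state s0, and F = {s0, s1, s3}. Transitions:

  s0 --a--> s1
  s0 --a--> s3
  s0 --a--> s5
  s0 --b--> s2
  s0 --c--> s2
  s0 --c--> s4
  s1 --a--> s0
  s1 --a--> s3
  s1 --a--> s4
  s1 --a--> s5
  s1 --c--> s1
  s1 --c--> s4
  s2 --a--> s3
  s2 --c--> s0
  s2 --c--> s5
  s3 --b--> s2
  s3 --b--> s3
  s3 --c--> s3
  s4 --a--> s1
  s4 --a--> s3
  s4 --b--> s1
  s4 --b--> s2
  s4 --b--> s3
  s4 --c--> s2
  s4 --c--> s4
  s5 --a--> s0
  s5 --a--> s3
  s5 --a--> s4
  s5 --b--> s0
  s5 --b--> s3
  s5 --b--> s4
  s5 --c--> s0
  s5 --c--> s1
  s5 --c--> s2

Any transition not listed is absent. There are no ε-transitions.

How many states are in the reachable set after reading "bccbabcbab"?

5

Start in {s0}.
Read 'b': {s0} → {s2}.
Read 'c': {s2} → {s0, s5}.
Read 'c': {s0, s5} → {s0, s1, s2, s4}.
Read 'b': {s0, s1, s2, s4} → {s1, s2, s3}.
Read 'a': {s1, s2, s3} → {s0, s3, s4, s5}.
Read 'b': {s0, s3, s4, s5} → {s0, s1, s2, s3, s4}.
Read 'c': {s0, s1, s2, s3, s4} → {s0, s1, s2, s3, s4, s5}.
Read 'b': {s0, s1, s2, s3, s4, s5} → {s0, s1, s2, s3, s4}.
Read 'a': {s0, s1, s2, s3, s4} → {s0, s1, s3, s4, s5}.
Read 'b': {s0, s1, s3, s4, s5} → {s0, s1, s2, s3, s4}.
That set has 5 states.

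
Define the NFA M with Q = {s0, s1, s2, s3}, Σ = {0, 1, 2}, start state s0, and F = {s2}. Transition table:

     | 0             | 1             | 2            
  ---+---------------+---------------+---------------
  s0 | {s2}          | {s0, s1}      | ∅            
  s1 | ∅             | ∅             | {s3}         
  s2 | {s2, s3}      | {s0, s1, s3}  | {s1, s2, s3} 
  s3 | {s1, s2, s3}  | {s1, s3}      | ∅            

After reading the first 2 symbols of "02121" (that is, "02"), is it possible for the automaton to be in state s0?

No

Start in {s0}.
Read '0': {s0} → {s2}.
Read '2': {s2} → {s1, s2, s3}.
State s0 is not in {s1, s2, s3}.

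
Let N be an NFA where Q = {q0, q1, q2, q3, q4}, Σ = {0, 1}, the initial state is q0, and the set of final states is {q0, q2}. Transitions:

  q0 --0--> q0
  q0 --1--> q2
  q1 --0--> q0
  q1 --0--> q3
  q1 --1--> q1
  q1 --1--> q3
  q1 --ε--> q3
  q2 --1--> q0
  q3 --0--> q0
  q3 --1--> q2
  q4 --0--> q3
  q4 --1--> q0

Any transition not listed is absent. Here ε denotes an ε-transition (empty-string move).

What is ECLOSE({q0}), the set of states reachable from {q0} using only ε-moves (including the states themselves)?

Begin with {q0}.
No ε-moves leave this set, so the closure equals the set itself.

{q0}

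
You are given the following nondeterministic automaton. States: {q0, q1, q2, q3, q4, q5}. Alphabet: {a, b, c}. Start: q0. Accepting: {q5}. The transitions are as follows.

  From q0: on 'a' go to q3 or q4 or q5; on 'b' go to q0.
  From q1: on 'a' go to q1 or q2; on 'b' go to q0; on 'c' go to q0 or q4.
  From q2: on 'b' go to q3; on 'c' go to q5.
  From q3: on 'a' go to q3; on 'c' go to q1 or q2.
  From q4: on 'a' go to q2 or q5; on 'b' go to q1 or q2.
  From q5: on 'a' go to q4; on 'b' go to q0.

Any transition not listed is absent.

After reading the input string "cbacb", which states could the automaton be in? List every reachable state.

Start in {q0}.
Read 'c': {q0} → ∅.
The set is empty and remains empty for the remaining 4 symbols.

∅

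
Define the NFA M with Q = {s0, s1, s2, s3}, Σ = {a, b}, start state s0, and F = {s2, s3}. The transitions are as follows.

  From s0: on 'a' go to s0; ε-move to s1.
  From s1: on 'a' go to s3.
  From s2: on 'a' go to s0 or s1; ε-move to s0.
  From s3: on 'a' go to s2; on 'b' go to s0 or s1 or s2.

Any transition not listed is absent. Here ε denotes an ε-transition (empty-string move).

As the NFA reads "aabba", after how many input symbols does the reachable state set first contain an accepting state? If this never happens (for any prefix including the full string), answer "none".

1

Start: ε-closure({s0}) = {s0, s1}.
Read 'a': {s0, s1} → {s0, s1, s3}.
None of the earlier sets intersect F, but {s0, s1, s3} does.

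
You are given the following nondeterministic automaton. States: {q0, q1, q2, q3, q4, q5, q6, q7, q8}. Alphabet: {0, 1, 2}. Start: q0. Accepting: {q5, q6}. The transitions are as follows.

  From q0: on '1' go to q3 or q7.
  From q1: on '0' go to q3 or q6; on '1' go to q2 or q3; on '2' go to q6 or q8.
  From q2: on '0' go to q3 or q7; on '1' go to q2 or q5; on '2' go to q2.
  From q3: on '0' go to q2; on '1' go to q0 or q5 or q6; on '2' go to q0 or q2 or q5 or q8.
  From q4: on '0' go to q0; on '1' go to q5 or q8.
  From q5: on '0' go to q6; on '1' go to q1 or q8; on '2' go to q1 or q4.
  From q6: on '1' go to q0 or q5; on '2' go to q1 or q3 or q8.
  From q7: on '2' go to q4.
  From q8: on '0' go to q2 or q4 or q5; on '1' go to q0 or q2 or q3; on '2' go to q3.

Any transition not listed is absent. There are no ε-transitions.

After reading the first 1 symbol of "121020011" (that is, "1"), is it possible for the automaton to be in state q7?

Start in {q0}.
Read '1': q0→{q3, q7}; now {q3, q7}.
State q7 is in {q3, q7}.

Yes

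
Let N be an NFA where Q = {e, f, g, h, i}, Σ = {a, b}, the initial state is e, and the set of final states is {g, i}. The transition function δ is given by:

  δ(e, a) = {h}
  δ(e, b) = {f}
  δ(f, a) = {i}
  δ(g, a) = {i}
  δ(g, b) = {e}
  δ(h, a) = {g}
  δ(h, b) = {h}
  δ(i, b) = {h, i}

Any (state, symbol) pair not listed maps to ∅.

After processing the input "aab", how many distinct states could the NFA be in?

Start in {e}.
Read 'a': {e} → {h}.
Read 'a': {h} → {g}.
Read 'b': {g} → {e}.
That set has 1 state.

1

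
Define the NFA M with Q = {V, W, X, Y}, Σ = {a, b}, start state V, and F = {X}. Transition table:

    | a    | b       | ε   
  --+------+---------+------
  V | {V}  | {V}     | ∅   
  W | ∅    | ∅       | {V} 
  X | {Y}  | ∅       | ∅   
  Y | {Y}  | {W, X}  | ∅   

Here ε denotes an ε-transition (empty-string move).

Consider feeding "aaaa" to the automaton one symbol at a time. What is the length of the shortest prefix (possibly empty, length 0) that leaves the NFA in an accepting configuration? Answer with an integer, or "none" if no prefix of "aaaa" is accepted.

none

Start in {V}.
Read 'a': V→{V}; now {V}.
Read 'a': V→{V}; now {V}.
Read 'a': V→{V}; now {V}.
Read 'a': V→{V}; now {V}.
No reachable set along the way intersects F.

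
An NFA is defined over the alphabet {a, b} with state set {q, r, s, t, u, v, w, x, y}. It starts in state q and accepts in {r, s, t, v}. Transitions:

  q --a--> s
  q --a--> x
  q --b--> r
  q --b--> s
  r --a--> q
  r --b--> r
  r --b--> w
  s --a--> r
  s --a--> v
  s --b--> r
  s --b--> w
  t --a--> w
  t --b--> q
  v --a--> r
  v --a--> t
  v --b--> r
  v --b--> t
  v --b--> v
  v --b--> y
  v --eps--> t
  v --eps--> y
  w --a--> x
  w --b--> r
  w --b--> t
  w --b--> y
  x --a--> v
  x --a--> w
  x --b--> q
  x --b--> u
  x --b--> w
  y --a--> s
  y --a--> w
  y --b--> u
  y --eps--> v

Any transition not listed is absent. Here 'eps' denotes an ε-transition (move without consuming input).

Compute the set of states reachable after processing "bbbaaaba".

{q, r, s, t, v, w, x, y}

Start in {q}.
Read 'b': {q} → {r, s}.
Read 'b': {r, s} → {r, w}.
Read 'b': {r, w} → {r, t, v, w, y}.
Read 'a': {r, t, v, w, y} → {q, r, s, t, w, x}.
Read 'a': {q, r, s, t, w, x} → {q, r, s, t, v, w, x, y}.
Read 'a': {q, r, s, t, v, w, x, y} → {q, r, s, t, v, w, x, y}.
Read 'b': {q, r, s, t, v, w, x, y} → {q, r, s, t, u, v, w, y}.
Read 'a': {q, r, s, t, u, v, w, y} → {q, r, s, t, v, w, x, y}.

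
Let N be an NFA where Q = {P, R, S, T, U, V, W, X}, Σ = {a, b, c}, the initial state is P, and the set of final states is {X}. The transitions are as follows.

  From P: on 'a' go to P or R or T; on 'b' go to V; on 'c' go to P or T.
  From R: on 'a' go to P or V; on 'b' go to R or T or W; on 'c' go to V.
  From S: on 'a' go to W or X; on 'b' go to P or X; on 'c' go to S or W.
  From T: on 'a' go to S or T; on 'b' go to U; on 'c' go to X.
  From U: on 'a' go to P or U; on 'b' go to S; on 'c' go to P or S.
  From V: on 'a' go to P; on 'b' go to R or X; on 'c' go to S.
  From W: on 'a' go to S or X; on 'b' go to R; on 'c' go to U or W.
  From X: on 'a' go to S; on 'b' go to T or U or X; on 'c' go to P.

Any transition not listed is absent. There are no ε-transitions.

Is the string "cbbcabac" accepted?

Start in {P}.
Read 'c': P→{P, T}; now {P, T}.
Read 'b': P→{V}, T→{U}; now {U, V}.
Read 'b': U→{S}, V→{R, X}; now {R, S, X}.
Read 'c': R→{V}, S→{S, W}, X→{P}; now {P, S, V, W}.
Read 'a': P→{P, R, T}, S→{W, X}, V→{P}, W→{S, X}; now {P, R, S, T, W, X}.
Read 'b': P→{V}, R→{R, T, W}, S→{P, X}, T→{U}, W→{R}, X→{T, U, X}; now {P, R, T, U, V, W, X}.
Read 'a': P→{P, R, T}, R→{P, V}, T→{S, T}, U→{P, U}, V→{P}, W→{S, X}, X→{S}; now {P, R, S, T, U, V, X}.
Read 'c': P→{P, T}, R→{V}, S→{S, W}, T→{X}, U→{P, S}, V→{S}, X→{P}; now {P, S, T, V, W, X}.
The final set {P, S, T, V, W, X} contains the accepting state X.

Yes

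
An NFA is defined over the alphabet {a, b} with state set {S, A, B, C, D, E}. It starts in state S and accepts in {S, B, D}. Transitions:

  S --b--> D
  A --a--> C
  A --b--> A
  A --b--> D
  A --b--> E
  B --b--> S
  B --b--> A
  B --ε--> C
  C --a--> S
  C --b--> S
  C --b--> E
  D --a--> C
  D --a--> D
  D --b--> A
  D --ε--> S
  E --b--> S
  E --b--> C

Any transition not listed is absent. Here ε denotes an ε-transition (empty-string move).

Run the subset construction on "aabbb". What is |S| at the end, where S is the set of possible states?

0

Start in {S}.
Read 'a': S→∅; now ∅.
The set is empty and remains empty for the remaining 4 symbols.
That set has 0 states.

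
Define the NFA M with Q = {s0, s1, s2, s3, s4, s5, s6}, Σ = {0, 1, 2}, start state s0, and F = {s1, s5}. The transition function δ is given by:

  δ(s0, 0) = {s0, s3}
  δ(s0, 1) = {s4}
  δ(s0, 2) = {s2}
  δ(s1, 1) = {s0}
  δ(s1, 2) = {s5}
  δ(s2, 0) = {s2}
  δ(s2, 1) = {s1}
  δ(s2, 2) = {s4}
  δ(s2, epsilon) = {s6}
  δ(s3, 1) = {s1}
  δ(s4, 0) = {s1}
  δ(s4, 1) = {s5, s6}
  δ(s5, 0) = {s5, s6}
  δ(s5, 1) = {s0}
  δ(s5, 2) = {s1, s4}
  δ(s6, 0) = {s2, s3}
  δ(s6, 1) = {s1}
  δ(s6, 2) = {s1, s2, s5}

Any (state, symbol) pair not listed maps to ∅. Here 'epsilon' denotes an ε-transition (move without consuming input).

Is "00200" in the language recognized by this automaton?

Start in {s0}.
Read '0': {s0} → {s0, s3}.
Read '0': {s0, s3} → {s0, s3}.
Read '2': {s0, s3} → {s2, s6}.
Read '0': {s2, s6} → {s2, s3, s6}.
Read '0': {s2, s3, s6} → {s2, s3, s6}.
The final set {s2, s3, s6} contains no accepting state.

No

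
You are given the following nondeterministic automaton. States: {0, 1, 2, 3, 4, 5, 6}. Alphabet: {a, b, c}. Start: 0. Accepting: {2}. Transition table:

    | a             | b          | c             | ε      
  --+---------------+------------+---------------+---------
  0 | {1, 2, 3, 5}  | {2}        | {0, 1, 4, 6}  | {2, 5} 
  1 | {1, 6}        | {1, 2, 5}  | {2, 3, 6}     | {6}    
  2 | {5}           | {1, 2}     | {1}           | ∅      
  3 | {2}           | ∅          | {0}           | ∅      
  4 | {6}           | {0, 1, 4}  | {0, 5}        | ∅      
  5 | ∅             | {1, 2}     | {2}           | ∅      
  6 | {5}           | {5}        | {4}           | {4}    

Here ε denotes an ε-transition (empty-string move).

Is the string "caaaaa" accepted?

No

Start: ε-closure({0}) = {0, 2, 5}.
Read 'c': {0, 2, 5} → {0, 1, 2, 4, 5, 6}.
Read 'a': {0, 1, 2, 4, 5, 6} → {1, 2, 3, 4, 5, 6}.
Read 'a': {1, 2, 3, 4, 5, 6} → {1, 2, 4, 5, 6}.
Read 'a': {1, 2, 4, 5, 6} → {1, 4, 5, 6}.
Read 'a': {1, 4, 5, 6} → {1, 4, 5, 6}.
Read 'a': {1, 4, 5, 6} → {1, 4, 5, 6}.
The final set {1, 4, 5, 6} contains no accepting state.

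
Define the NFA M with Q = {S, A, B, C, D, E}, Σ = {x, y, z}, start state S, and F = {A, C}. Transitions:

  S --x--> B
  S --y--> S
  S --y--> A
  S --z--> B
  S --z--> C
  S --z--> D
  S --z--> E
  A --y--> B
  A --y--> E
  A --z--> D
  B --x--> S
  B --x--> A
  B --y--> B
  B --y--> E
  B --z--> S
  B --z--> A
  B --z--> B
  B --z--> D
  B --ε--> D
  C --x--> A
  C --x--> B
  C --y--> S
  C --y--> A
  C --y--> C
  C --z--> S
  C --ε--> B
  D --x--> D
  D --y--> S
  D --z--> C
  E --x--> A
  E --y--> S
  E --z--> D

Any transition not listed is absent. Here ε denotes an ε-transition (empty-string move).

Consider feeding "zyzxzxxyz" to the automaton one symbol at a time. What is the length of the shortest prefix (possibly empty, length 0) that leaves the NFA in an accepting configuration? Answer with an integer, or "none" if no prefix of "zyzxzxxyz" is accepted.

1

Start in {S}.
Read 'z': {S} → {B, C, D, E}.
None of the earlier sets intersect F, but {B, C, D, E} does.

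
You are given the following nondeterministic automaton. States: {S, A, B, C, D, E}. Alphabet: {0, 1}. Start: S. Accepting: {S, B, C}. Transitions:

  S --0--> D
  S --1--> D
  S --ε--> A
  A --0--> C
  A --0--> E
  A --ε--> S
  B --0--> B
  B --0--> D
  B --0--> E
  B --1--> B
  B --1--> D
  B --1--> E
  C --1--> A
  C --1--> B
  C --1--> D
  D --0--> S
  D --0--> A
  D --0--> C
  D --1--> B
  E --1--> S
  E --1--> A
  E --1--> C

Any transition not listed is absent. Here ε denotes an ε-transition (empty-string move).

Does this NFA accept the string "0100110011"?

Yes

Start: ε-closure({S}) = {S, A}.
Read '0': {S, A} → {C, D, E}.
Read '1': {C, D, E} → {S, A, B, C, D}.
Read '0': {S, A, B, C, D} → {S, A, B, C, D, E}.
Read '0': {S, A, B, C, D, E} → {S, A, B, C, D, E}.
Read '1': {S, A, B, C, D, E} → {S, A, B, C, D, E}.
Read '1': {S, A, B, C, D, E} → {S, A, B, C, D, E}.
Read '0': {S, A, B, C, D, E} → {S, A, B, C, D, E}.
Read '0': {S, A, B, C, D, E} → {S, A, B, C, D, E}.
Read '1': {S, A, B, C, D, E} → {S, A, B, C, D, E}.
Read '1': {S, A, B, C, D, E} → {S, A, B, C, D, E}.
The final set {S, A, B, C, D, E} contains the accepting states S, B, C.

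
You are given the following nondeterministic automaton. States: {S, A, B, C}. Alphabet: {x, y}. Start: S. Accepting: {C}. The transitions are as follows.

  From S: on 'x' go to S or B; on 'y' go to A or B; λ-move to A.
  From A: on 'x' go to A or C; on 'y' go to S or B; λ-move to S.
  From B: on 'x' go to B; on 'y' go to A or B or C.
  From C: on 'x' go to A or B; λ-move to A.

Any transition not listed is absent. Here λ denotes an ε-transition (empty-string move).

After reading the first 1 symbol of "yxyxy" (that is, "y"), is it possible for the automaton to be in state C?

Start: ε-closure({S}) = {S, A}.
Read 'y': {S, A} → {S, A, B}.
State C is not in {S, A, B}.

No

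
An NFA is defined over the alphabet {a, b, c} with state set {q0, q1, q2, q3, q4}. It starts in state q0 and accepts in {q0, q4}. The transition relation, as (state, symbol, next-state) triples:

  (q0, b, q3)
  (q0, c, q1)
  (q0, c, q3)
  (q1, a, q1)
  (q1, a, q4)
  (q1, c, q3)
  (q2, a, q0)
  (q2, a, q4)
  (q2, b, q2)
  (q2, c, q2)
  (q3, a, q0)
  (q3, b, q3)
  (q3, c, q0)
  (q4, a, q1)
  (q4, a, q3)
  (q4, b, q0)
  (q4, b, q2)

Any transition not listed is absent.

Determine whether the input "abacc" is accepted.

Start in {q0}.
Read 'a': q0→∅; now ∅.
The set is empty and remains empty for the remaining 4 symbols.
The final set ∅ contains no accepting state.

No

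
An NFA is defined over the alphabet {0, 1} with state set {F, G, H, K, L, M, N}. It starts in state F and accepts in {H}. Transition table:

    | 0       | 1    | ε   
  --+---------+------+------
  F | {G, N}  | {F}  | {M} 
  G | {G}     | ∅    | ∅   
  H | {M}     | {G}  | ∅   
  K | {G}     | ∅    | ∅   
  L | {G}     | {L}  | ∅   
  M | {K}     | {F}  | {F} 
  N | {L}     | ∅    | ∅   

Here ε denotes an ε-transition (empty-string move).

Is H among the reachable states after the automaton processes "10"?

No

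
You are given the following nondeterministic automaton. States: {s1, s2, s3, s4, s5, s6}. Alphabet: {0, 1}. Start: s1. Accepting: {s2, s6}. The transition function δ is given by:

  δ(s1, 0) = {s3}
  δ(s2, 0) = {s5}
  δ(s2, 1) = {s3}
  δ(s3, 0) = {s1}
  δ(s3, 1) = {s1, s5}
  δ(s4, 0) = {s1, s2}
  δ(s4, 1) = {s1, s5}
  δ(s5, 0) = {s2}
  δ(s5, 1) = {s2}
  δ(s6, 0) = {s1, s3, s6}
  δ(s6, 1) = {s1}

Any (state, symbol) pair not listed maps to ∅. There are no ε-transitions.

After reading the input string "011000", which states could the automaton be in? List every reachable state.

{s5}

Start in {s1}.
Read '0': {s1} → {s3}.
Read '1': {s3} → {s1, s5}.
Read '1': {s1, s5} → {s2}.
Read '0': {s2} → {s5}.
Read '0': {s5} → {s2}.
Read '0': {s2} → {s5}.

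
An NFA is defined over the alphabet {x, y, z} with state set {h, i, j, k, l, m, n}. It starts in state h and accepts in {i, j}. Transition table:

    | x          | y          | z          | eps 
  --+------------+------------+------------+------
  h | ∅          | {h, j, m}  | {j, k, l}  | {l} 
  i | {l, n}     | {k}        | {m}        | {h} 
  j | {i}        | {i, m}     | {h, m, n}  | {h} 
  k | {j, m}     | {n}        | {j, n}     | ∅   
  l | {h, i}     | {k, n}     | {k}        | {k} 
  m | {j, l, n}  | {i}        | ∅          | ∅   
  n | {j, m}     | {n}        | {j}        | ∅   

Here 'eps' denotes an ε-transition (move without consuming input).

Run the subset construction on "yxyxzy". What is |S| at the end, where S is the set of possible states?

7

Start: ε-closure({h}) = {h, k, l}.
Read 'y': {h, k, l} → {h, j, k, l, m, n}.
Read 'x': {h, j, k, l, m, n} → {h, i, j, k, l, m, n}.
Read 'y': {h, i, j, k, l, m, n} → {h, i, j, k, l, m, n}.
Read 'x': {h, i, j, k, l, m, n} → {h, i, j, k, l, m, n}.
Read 'z': {h, i, j, k, l, m, n} → {h, j, k, l, m, n}.
Read 'y': {h, j, k, l, m, n} → {h, i, j, k, l, m, n}.
That set has 7 states.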